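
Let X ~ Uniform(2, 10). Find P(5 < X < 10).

P(5 < X < 10) = ∫_{5}^{10} f(x) dx
where f(x) = \frac{1}{8}
= \frac{5}{8}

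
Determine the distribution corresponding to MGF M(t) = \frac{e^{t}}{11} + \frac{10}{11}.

The MGF M(t) = \frac{e^{t}}{11} + \frac{10}{11} is the standard form for the Bernoulli distribution.
Comparing with the known MGF formula identifies: Bernoulli(p=1/11)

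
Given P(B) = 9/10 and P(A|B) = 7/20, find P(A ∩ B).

By definition, P(A|B) = P(A ∩ B) / P(B)
So P(A ∩ B) = P(A|B) × P(B)
= 7/20 × 9/10
= 63/200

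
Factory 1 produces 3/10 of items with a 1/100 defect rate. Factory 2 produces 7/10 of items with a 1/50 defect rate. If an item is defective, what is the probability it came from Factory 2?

Using Bayes' theorem:
P(F1) = 3/10, P(D|F1) = 1/100
P(F2) = 7/10, P(D|F2) = 1/50
P(D) = P(D|F1)P(F1) + P(D|F2)P(F2)
     = \frac{17}{1000}
P(F2|D) = P(D|F2)P(F2) / P(D)
= \frac{14}{17}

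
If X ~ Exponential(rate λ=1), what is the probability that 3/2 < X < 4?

P(3/2 < X < 4) = ∫_{3/2}^{4} f(x) dx
where f(x) = e^{- x}
= - \frac{1}{e^{4}} + e^{- \frac{3}{2}}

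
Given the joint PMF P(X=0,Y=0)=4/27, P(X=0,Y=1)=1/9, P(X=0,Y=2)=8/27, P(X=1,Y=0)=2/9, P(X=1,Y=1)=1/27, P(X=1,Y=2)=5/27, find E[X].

First find marginal of X:
P(X=0) = 5/9
P(X=1) = 4/9
E[X] = 0 × 5/9 + 1 × 4/9 = 4/9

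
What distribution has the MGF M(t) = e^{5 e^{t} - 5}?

The MGF M(t) = e^{5 e^{t} - 5} is the standard form for the Poisson distribution.
Comparing with the known MGF formula identifies: Poisson(λ=5)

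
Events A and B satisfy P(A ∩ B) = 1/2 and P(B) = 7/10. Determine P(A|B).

P(A|B) = P(A ∩ B) / P(B)
= (1/2) / (7/10)
= 5/7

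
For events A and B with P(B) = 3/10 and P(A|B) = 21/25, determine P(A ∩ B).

By definition, P(A|B) = P(A ∩ B) / P(B)
So P(A ∩ B) = P(A|B) × P(B)
= 21/25 × 3/10
= 63/250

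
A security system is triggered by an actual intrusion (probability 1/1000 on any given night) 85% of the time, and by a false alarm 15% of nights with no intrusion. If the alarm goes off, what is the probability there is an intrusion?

Let D = the rare event, + = positive/flagged.
P(D) = 1/1000
P(+|D) = 85/100 = 17/20
P(+|D') = 15/100 = 3/20
P(+) = P(+|D)P(D) + P(+|D')P(D')
     = \frac{17}{20} × \frac{1}{1000} + \frac{3}{20} × \frac{999}{1000}
     = \frac{1507}{10000}
P(D|+) = P(+|D)P(D)/P(+) = \frac{17}{3014}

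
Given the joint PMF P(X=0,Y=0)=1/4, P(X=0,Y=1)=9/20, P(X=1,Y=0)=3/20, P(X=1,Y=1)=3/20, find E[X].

First find marginal of X:
P(X=0) = 7/10
P(X=1) = 3/10
E[X] = 0 × 7/10 + 1 × 3/10 = 3/10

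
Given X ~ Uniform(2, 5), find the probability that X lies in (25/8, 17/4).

P(25/8 < X < 17/4) = ∫_{25/8}^{17/4} f(x) dx
where f(x) = \frac{1}{3}
= \frac{3}{8}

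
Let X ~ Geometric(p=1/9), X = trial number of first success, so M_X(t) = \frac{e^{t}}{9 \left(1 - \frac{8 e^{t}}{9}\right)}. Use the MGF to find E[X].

To find E[X], compute M^(1)(0):
M^(1)(t) = \frac{e^{t}}{9 \left(1 - \frac{8 e^{t}}{9}\right)} + \frac{8 e^{2 t}}{81 \left(1 - \frac{8 e^{t}}{9}\right)^{2}}
M^(1)(0) = 9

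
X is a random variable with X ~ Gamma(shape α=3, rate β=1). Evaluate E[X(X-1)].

E[X(X-1)] = E[X² - X] = E[X²] - E[X]
E[X] = 3
E[X²] = Var(X) + (E[X])² = 3 + (3)² = 12
E[X(X-1)] = 12 - 3 = 9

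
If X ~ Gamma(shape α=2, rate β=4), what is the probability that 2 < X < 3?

P(2 < X < 3) = ∫_{2}^{3} f(x) dx
where f(x) = 16 x e^{- 4 x}
= \frac{-13 + 9 e^{4}}{e^{12}}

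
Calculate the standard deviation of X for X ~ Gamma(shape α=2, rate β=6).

For X ~ Gamma(shape α=2, rate β=6):
Var(X) = \frac{1}{18}
SD(X) = √(Var(X)) = √(\frac{1}{18}) = \frac{\sqrt{2}}{6}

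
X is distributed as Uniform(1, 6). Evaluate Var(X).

For X ~ Uniform(1, 6):
Var(X) = \frac{25}{12}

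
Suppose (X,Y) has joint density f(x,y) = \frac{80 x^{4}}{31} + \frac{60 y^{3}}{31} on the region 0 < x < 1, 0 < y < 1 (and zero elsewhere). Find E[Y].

E[Y] = ∫_0^1 ∫_0^1 y × f(x,y) dx dy
= \frac{20}{31}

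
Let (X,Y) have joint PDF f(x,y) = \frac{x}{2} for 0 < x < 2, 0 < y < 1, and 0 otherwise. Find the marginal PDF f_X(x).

f_X(x) = ∫_0^1 f(x,y) dy
= ∫_0^1 \frac{x}{2} dy
= \frac{x}{2} for 0 < x < 2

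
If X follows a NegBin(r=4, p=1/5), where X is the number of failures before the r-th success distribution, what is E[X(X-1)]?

E[X(X-1)] = E[X² - X] = E[X²] - E[X]
E[X] = 16
E[X²] = Var(X) + (E[X])² = 80 + (16)² = 336
E[X(X-1)] = 336 - 16 = 320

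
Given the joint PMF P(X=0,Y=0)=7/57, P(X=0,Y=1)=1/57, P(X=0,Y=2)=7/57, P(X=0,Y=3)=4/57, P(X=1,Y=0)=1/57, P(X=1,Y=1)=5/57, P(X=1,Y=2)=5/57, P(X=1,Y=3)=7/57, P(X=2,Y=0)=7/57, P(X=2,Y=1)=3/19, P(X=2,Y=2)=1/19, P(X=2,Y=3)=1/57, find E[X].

First find marginal of X:
P(X=0) = 1/3
P(X=1) = 6/19
P(X=2) = 20/57
E[X] = 0 × 1/3 + 1 × 6/19 + 2 × 20/57 = 58/57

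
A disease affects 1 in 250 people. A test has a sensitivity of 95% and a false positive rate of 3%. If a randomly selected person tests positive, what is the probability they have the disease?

Let D = the rare event, + = positive/flagged.
P(D) = 1/250
P(+|D) = 95/100 = 19/20
P(+|D') = 3/100
P(+) = P(+|D)P(D) + P(+|D')P(D')
     = \frac{19}{20} × \frac{1}{250} + \frac{3}{100} × \frac{249}{250}
     = \frac{421}{12500}
P(D|+) = P(+|D)P(D)/P(+) = \frac{95}{842}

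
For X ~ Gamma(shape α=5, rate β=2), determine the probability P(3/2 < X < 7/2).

P(3/2 < X < 7/2) = ∫_{3/2}^{7/2} f(x) dx
where f(x) = \frac{4 x^{4} e^{- 2 x}}{3}
= \frac{-4553 + 393 e^{4}}{24 e^{7}}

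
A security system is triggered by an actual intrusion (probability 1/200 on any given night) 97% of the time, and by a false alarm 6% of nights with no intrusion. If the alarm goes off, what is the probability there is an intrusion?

Let D = the rare event, + = positive/flagged.
P(D) = 1/200
P(+|D) = 97/100
P(+|D') = 6/100 = 3/50
P(+) = P(+|D)P(D) + P(+|D')P(D')
     = \frac{97}{100} × \frac{1}{200} + \frac{3}{50} × \frac{199}{200}
     = \frac{1291}{20000}
P(D|+) = P(+|D)P(D)/P(+) = \frac{97}{1291}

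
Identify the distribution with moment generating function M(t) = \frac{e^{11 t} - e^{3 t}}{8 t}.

The MGF M(t) = \frac{e^{11 t} - e^{3 t}}{8 t} is the standard form for the Uniform distribution.
Comparing with the known MGF formula identifies: Uniform(3, 11)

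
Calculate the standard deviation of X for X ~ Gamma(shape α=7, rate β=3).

For X ~ Gamma(shape α=7, rate β=3):
Var(X) = \frac{7}{9}
SD(X) = √(Var(X)) = √(\frac{7}{9}) = \frac{\sqrt{7}}{3}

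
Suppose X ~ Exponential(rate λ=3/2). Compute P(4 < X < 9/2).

P(4 < X < 9/2) = ∫_{4}^{9/2} f(x) dx
where f(x) = \frac{3 e^{- \frac{3 x}{2}}}{2}
= - \frac{1}{e^{\frac{27}{4}}} + e^{-6}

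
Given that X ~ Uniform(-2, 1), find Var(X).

For X ~ Uniform(-2, 1):
Var(X) = \frac{3}{4}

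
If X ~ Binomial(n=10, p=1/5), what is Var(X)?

For X ~ Binomial(n=10, p=1/5):
Var(X) = \frac{8}{5}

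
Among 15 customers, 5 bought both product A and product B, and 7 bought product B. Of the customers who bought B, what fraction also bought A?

P(A ∩ B) = 5/15 = 1/3
P(B) = 7/15
P(A|B) = P(A ∩ B) / P(B) = (1/3) / (7/15) = 5/7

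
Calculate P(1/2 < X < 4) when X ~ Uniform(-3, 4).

P(1/2 < X < 4) = ∫_{1/2}^{4} f(x) dx
where f(x) = \frac{1}{7}
= \frac{1}{2}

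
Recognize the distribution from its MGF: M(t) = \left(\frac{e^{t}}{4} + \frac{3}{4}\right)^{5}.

The MGF M(t) = \left(\frac{e^{t}}{4} + \frac{3}{4}\right)^{5} is the standard form for the Binomial distribution.
Comparing with the known MGF formula identifies: Binomial(n=5, p=1/4)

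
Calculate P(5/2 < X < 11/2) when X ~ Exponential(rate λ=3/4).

P(5/2 < X < 11/2) = ∫_{5/2}^{11/2} f(x) dx
where f(x) = \frac{3 e^{- \frac{3 x}{4}}}{4}
= - \frac{1 - e^{\frac{9}{4}}}{e^{\frac{33}{8}}}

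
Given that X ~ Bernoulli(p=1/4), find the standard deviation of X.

For X ~ Bernoulli(p=1/4):
Var(X) = \frac{3}{16}
SD(X) = √(Var(X)) = √(\frac{3}{16}) = \frac{\sqrt{3}}{4}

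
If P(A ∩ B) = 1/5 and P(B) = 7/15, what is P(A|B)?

P(A|B) = P(A ∩ B) / P(B)
= (1/5) / (7/15)
= 3/7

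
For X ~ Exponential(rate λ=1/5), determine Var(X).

For X ~ Exponential(rate λ=1/5):
Var(X) = 25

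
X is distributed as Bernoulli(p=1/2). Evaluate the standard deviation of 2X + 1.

For X ~ Bernoulli(p=1/2):
Var(X) = \frac{1}{4}
SD(X) = √(Var(X)) = √(\frac{1}{4}) = \frac{1}{2}
SD(2X + 1) = |2| × SD(X) = 2 × \frac{1}{2} = 1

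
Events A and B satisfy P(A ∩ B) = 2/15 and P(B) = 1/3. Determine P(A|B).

P(A|B) = P(A ∩ B) / P(B)
= (2/15) / (1/3)
= 2/5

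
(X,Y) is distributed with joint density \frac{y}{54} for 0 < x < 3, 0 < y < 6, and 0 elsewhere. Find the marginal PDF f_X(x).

f_X(x) = ∫_0^6 f(x,y) dy
= ∫_0^6 \frac{y}{54} dy
= \frac{1}{3} for 0 < x < 3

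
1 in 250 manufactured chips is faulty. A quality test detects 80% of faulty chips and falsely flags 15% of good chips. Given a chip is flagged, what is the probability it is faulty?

Let D = the rare event, + = positive/flagged.
P(D) = 1/250
P(+|D) = 80/100 = 4/5
P(+|D') = 15/100 = 3/20
P(+) = P(+|D)P(D) + P(+|D')P(D')
     = \frac{4}{5} × \frac{1}{250} + \frac{3}{20} × \frac{249}{250}
     = \frac{763}{5000}
P(D|+) = P(+|D)P(D)/P(+) = \frac{16}{763}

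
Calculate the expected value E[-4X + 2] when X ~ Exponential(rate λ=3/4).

For X ~ Exponential(rate λ=3/4):
E[X] = \frac{4}{3}
E[-4X + 2] = -4 × E[X] + 2 = - \frac{10}{3}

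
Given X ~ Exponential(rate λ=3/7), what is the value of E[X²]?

Using the identity E[X²] = Var(X) + (E[X])²:
E[X] = \frac{7}{3}
Var(X) = \frac{49}{9}
E[X²] = \frac{49}{9} + (\frac{7}{3})²
= \frac{98}{9}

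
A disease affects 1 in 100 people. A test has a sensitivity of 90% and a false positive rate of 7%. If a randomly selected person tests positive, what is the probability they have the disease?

Let D = the rare event, + = positive/flagged.
P(D) = 1/100
P(+|D) = 90/100 = 9/10
P(+|D') = 7/100
P(+) = P(+|D)P(D) + P(+|D')P(D')
     = \frac{9}{10} × \frac{1}{100} + \frac{7}{100} × \frac{99}{100}
     = \frac{783}{10000}
P(D|+) = P(+|D)P(D)/P(+) = \frac{10}{87}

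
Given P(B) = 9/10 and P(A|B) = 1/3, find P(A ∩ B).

By definition, P(A|B) = P(A ∩ B) / P(B)
So P(A ∩ B) = P(A|B) × P(B)
= 1/3 × 9/10
= 3/10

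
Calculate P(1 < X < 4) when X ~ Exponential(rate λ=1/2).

P(1 < X < 4) = ∫_{1}^{4} f(x) dx
where f(x) = \frac{e^{- \frac{x}{2}}}{2}
= - \frac{1}{e^{2}} + e^{- \frac{1}{2}}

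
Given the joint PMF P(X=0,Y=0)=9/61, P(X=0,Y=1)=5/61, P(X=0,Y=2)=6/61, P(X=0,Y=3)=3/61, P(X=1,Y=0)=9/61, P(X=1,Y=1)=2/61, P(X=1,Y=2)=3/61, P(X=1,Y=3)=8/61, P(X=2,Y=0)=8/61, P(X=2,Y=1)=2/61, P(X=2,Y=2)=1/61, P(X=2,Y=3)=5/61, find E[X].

First find marginal of X:
P(X=0) = 23/61
P(X=1) = 22/61
P(X=2) = 16/61
E[X] = 0 × 23/61 + 1 × 22/61 + 2 × 16/61 = 54/61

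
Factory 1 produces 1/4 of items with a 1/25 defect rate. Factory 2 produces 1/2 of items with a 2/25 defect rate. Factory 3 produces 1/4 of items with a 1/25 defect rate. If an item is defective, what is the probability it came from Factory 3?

Using Bayes' theorem:
P(F1) = 1/4, P(D|F1) = 1/25
P(F2) = 1/2, P(D|F2) = 2/25
P(F3) = 1/4, P(D|F3) = 1/25
P(D) = P(D|F1)P(F1) + P(D|F2)P(F2) + P(D|F3)P(F3)
     = \frac{3}{50}
P(F3|D) = P(D|F3)P(F3) / P(D)
= \frac{1}{6}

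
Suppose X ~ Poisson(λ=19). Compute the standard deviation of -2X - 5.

For X ~ Poisson(λ=19):
Var(X) = 19
SD(X) = √(Var(X)) = √(19) = \sqrt{19}
SD(-2X - 5) = |-2| × SD(X) = 2 × \sqrt{19} = 2 \sqrt{19}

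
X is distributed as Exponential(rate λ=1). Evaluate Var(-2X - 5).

For X ~ Exponential(rate λ=1):
Var(X) = 1
Var(-2X - 5) = (-2)² × Var(X) = 4 × 1 = 4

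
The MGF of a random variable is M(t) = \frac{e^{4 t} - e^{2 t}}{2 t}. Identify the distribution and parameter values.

The MGF M(t) = \frac{e^{4 t} - e^{2 t}}{2 t} is the standard form for the Uniform distribution.
Comparing with the known MGF formula identifies: Uniform(2, 4)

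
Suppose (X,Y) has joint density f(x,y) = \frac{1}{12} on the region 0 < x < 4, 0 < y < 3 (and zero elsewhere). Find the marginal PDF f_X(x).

f_X(x) = ∫_0^3 f(x,y) dy
= ∫_0^3 \frac{1}{12} dy
= \frac{1}{4} for 0 < x < 4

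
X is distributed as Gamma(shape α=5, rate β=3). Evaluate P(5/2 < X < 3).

P(5/2 < X < 3) = ∫_{5/2}^{3} f(x) dx
where f(x) = \frac{81 x^{4} e^{- 3 x}}{8}
= - \frac{3563}{8 e^{9}} + \frac{30563}{128 e^{\frac{15}{2}}}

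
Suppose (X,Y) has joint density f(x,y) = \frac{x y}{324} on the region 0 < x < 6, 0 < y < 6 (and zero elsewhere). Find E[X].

f_X(x) = ∫_0^6 \frac{x y}{324} dy = \frac{x}{18}
E[X] = ∫_0^6 x × (\frac{x}{18}) dx = 4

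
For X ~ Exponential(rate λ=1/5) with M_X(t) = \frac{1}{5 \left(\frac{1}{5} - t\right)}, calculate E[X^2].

To find E[X^2], compute M^(2)(0):
M^(1)(t) = \frac{1}{5 \left(\frac{1}{5} - t\right)^{2}}
M^(2)(t) = \frac{2}{5 \left(\frac{1}{5} - t\right)^{3}}
M^(2)(0) = 50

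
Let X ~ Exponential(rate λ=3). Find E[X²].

Using the identity E[X²] = Var(X) + (E[X])²:
E[X] = \frac{1}{3}
Var(X) = \frac{1}{9}
E[X²] = \frac{1}{9} + (\frac{1}{3})²
= \frac{2}{9}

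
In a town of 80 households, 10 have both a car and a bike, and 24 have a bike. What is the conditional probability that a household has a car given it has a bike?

P(A ∩ B) = 10/80 = 1/8
P(B) = 24/80 = 3/10
P(A|B) = P(A ∩ B) / P(B) = (1/8) / (3/10) = 5/12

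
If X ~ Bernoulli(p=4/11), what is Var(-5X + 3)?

For X ~ Bernoulli(p=4/11):
Var(X) = \frac{28}{121}
Var(-5X + 3) = (-5)² × Var(X) = 25 × \frac{28}{121} = \frac{700}{121}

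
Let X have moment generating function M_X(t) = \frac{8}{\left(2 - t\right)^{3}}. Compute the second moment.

To find E[X^2], compute M^(2)(0):
M^(1)(t) = \frac{24}{\left(2 - t\right)^{4}}
M^(2)(t) = \frac{96}{\left(2 - t\right)^{5}}
M^(2)(0) = 3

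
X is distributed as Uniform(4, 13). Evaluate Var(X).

For X ~ Uniform(4, 13):
Var(X) = \frac{27}{4}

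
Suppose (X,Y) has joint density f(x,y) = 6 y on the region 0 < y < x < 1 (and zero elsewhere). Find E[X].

f_X(x) = ∫_0^x 6 y dy = 3 x^{2}
E[X] = ∫_0^1 x × (3 x^{2}) dx = \frac{3}{4}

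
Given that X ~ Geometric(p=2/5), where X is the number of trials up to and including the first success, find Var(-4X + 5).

For X ~ Geometric(p=2/5), where X is the number of trials up to and including the first success:
Var(X) = \frac{15}{4}
Var(-4X + 5) = (-4)² × Var(X) = 16 × \frac{15}{4} = 60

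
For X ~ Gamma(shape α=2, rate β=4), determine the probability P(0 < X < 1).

P(0 < X < 1) = ∫_{0}^{1} f(x) dx
where f(x) = 16 x e^{- 4 x}
= 1 - \frac{5}{e^{4}}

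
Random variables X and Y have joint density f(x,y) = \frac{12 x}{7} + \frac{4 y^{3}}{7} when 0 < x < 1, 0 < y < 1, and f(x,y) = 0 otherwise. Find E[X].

E[X] = ∫_0^1 ∫_0^1 x × f(x,y) dy dx
= ∫_0^1 ∫_0^1 x × (\frac{12 x}{7} + \frac{4 y^{3}}{7}) dy dx
= \frac{9}{14}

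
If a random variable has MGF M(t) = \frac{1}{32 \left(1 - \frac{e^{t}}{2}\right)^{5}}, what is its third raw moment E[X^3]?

To find E[X^3], compute M^(3)(0):
M^(1)(t) = \frac{5 e^{t}}{64 \left(1 - \frac{e^{t}}{2}\right)^{6}}
M^(2)(t) = \frac{5 e^{t}}{64 \left(1 - \frac{e^{t}}{2}\right)^{6}} + \frac{15 e^{2 t}}{64 \left(1 - \frac{e^{t}}{2}\right)^{7}}
M^(3)(t) = \frac{5 e^{t}}{64 \left(1 - \frac{e^{t}}{2}\right)^{6}} + \frac{45 e^{2 t}}{64 \left(1 - \frac{e^{t}}{2}\right)^{7}} + \frac{105 e^{3 t}}{128 \left(1 - \frac{e^{t}}{2}\right)^{8}}
M^(3)(0) = 305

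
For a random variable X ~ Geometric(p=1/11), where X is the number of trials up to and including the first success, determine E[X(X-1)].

E[X(X-1)] = E[X² - X] = E[X²] - E[X]
E[X] = 11
E[X²] = Var(X) + (E[X])² = 110 + (11)² = 231
E[X(X-1)] = 231 - 11 = 220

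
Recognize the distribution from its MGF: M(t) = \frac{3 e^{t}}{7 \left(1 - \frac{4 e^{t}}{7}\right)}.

The MGF M(t) = \frac{3 e^{t}}{7 \left(1 - \frac{4 e^{t}}{7}\right)} is the standard form for the Geometric distribution.
Comparing with the known MGF formula identifies: Geometric(p=3/7), X = trial number of first success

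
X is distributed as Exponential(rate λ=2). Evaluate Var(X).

For X ~ Exponential(rate λ=2):
Var(X) = \frac{1}{4}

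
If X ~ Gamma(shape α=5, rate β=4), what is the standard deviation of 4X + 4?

For X ~ Gamma(shape α=5, rate β=4):
Var(X) = \frac{5}{16}
SD(X) = √(Var(X)) = √(\frac{5}{16}) = \frac{\sqrt{5}}{4}
SD(4X + 4) = |4| × SD(X) = 4 × \frac{\sqrt{5}}{4} = \sqrt{5}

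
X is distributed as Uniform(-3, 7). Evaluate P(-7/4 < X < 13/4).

P(-7/4 < X < 13/4) = ∫_{-7/4}^{13/4} f(x) dx
where f(x) = \frac{1}{10}
= \frac{1}{2}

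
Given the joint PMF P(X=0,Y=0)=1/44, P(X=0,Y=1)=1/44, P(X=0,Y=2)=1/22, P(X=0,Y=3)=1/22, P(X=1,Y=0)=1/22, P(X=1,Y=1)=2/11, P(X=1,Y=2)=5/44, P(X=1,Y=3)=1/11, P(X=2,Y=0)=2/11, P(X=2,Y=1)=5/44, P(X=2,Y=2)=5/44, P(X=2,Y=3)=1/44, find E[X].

First find marginal of X:
P(X=0) = 3/22
P(X=1) = 19/44
P(X=2) = 19/44
E[X] = 0 × 3/22 + 1 × 19/44 + 2 × 19/44 = 57/44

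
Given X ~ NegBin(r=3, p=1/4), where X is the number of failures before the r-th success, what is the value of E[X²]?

Using the identity E[X²] = Var(X) + (E[X])²:
E[X] = 9
Var(X) = 36
E[X²] = 36 + (9)²
= 117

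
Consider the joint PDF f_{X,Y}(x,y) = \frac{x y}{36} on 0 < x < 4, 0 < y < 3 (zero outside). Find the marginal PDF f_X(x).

f_X(x) = ∫_0^3 f(x,y) dy
= ∫_0^3 \frac{x y}{36} dy
= \frac{x}{8} for 0 < x < 4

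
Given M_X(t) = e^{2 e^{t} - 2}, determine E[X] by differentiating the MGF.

To find E[X], compute M^(1)(0):
M^(1)(t) = 2 e^{t} e^{2 e^{t} - 2}
M^(1)(0) = 2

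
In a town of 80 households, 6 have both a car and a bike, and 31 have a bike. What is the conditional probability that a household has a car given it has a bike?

P(A ∩ B) = 6/80 = 3/40
P(B) = 31/80
P(A|B) = P(A ∩ B) / P(B) = (3/40) / (31/80) = 6/31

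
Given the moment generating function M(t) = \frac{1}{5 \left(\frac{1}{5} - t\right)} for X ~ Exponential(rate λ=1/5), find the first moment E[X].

To find E[X], compute M^(1)(0):
M^(1)(t) = \frac{1}{5 \left(\frac{1}{5} - t\right)^{2}}
M^(1)(0) = 5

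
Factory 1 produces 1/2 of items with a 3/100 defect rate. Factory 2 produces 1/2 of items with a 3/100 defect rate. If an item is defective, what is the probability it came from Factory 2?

Using Bayes' theorem:
P(F1) = 1/2, P(D|F1) = 3/100
P(F2) = 1/2, P(D|F2) = 3/100
P(D) = P(D|F1)P(F1) + P(D|F2)P(F2)
     = \frac{3}{100}
P(F2|D) = P(D|F2)P(F2) / P(D)
= \frac{1}{2}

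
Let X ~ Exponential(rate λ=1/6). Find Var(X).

For X ~ Exponential(rate λ=1/6):
Var(X) = 36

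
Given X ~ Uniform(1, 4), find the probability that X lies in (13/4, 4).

P(13/4 < X < 4) = ∫_{13/4}^{4} f(x) dx
where f(x) = \frac{1}{3}
= \frac{1}{4}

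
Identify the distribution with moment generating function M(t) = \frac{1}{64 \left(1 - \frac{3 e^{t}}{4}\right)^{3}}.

The MGF M(t) = \frac{1}{64 \left(1 - \frac{3 e^{t}}{4}\right)^{3}} is the standard form for the NegativeBinomial distribution.
Comparing with the known MGF formula identifies: NegBin(r=3, p=1/4), X = failures before r-th success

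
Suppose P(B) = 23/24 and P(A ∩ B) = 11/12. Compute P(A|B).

P(A|B) = P(A ∩ B) / P(B)
= (11/12) / (23/24)
= 22/23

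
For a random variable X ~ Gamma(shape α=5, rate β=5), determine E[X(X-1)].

E[X(X-1)] = E[X² - X] = E[X²] - E[X]
E[X] = 1
E[X²] = Var(X) + (E[X])² = \frac{1}{5} + (1)² = \frac{6}{5}
E[X(X-1)] = \frac{6}{5} - 1 = \frac{1}{5}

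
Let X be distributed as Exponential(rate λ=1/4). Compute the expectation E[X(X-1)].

E[X(X-1)] = E[X² - X] = E[X²] - E[X]
E[X] = 4
E[X²] = Var(X) + (E[X])² = 16 + (4)² = 32
E[X(X-1)] = 32 - 4 = 28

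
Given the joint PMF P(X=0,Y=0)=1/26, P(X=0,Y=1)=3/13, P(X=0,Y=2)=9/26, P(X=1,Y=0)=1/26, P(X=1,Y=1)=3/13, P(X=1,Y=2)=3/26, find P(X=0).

P(X=0) = P(X=0,Y=0) + P(X=0,Y=1) + P(X=0,Y=2)
= 1/26 + 3/13 + 9/26
= 8/13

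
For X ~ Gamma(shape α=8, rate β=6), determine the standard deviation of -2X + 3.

For X ~ Gamma(shape α=8, rate β=6):
Var(X) = \frac{2}{9}
SD(X) = √(Var(X)) = √(\frac{2}{9}) = \frac{\sqrt{2}}{3}
SD(-2X + 3) = |-2| × SD(X) = 2 × \frac{\sqrt{2}}{3} = \frac{2 \sqrt{2}}{3}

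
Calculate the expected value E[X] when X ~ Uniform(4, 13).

For X ~ Uniform(4, 13), the expected value is:
E[X] = \frac{17}{2}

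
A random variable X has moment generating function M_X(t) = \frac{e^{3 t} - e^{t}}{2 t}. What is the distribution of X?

The MGF M(t) = \frac{e^{3 t} - e^{t}}{2 t} is the standard form for the Uniform distribution.
Comparing with the known MGF formula identifies: Uniform(1, 3)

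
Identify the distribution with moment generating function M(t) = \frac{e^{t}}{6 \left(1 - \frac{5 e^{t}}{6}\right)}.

The MGF M(t) = \frac{e^{t}}{6 \left(1 - \frac{5 e^{t}}{6}\right)} is the standard form for the Geometric distribution.
Comparing with the known MGF formula identifies: Geometric(p=1/6), X = trial number of first success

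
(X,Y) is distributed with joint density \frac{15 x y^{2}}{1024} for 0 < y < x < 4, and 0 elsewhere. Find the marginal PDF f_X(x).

f_X(x) = ∫_0^x \frac{15 x y^{2}}{1024} dy = \frac{5 x^{4}}{1024}
for 0 < x < 4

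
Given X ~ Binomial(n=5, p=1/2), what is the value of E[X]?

For X ~ Binomial(n=5, p=1/2), the expected value is:
E[X] = \frac{5}{2}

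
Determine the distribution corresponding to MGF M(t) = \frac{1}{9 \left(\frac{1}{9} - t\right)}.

The MGF M(t) = \frac{1}{9 \left(\frac{1}{9} - t\right)} is the standard form for the Exponential distribution.
Comparing with the known MGF formula identifies: Exponential(rate λ=1/9)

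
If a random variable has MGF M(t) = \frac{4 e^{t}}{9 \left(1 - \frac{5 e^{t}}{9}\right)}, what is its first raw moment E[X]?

To find E[X], compute M^(1)(0):
M^(1)(t) = \frac{4 e^{t}}{9 \left(1 - \frac{5 e^{t}}{9}\right)} + \frac{20 e^{2 t}}{81 \left(1 - \frac{5 e^{t}}{9}\right)^{2}}
M^(1)(0) = \frac{9}{4}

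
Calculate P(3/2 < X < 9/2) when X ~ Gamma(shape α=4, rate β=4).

P(3/2 < X < 9/2) = ∫_{3/2}^{9/2} f(x) dx
where f(x) = \frac{128 x^{3} e^{- 4 x}}{3}
= \frac{-1153 + 61 e^{12}}{e^{18}}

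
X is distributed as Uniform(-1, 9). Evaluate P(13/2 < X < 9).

P(13/2 < X < 9) = ∫_{13/2}^{9} f(x) dx
where f(x) = \frac{1}{10}
= \frac{1}{4}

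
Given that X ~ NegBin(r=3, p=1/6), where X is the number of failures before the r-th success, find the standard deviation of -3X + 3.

For X ~ NegBin(r=3, p=1/6), where X is the number of failures before the r-th success:
Var(X) = 90
SD(X) = √(Var(X)) = √(90) = 3 \sqrt{10}
SD(-3X + 3) = |-3| × SD(X) = 3 × 3 \sqrt{10} = 9 \sqrt{10}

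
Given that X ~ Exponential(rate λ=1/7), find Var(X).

For X ~ Exponential(rate λ=1/7):
Var(X) = 49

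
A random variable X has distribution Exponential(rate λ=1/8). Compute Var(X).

For X ~ Exponential(rate λ=1/8):
Var(X) = 64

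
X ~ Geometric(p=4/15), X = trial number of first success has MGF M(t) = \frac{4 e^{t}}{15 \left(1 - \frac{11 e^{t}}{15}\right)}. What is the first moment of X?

To find E[X], compute M^(1)(0):
M^(1)(t) = \frac{4 e^{t}}{15 \left(1 - \frac{11 e^{t}}{15}\right)} + \frac{44 e^{2 t}}{225 \left(1 - \frac{11 e^{t}}{15}\right)^{2}}
M^(1)(0) = \frac{15}{4}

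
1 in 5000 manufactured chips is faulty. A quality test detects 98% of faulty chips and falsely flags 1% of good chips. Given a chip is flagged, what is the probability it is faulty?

Let D = the rare event, + = positive/flagged.
P(D) = 1/5000
P(+|D) = 98/100 = 49/50
P(+|D') = 1/100
P(+) = P(+|D)P(D) + P(+|D')P(D')
     = \frac{49}{50} × \frac{1}{5000} + \frac{1}{100} × \frac{4999}{5000}
     = \frac{5097}{500000}
P(D|+) = P(+|D)P(D)/P(+) = \frac{98}{5097}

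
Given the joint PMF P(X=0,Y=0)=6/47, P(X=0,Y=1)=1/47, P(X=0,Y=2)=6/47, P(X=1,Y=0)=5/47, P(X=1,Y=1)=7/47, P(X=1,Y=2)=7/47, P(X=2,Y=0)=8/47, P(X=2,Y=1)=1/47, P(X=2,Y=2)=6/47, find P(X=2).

P(X=2) = P(X=2,Y=0) + P(X=2,Y=1) + P(X=2,Y=2)
= 8/47 + 1/47 + 6/47
= 15/47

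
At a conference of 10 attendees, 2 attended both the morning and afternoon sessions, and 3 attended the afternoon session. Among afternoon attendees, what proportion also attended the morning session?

P(A ∩ B) = 2/10 = 1/5
P(B) = 3/10
P(A|B) = P(A ∩ B) / P(B) = (1/5) / (3/10) = 2/3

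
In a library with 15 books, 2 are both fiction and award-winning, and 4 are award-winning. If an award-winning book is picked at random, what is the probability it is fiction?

P(A ∩ B) = 2/15
P(B) = 4/15
P(A|B) = P(A ∩ B) / P(B) = (2/15) / (4/15) = 1/2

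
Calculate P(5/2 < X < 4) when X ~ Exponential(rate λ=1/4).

P(5/2 < X < 4) = ∫_{5/2}^{4} f(x) dx
where f(x) = \frac{e^{- \frac{x}{4}}}{4}
= - \frac{1}{e} + e^{- \frac{5}{8}}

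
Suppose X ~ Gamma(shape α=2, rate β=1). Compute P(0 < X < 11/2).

P(0 < X < 11/2) = ∫_{0}^{11/2} f(x) dx
where f(x) = x e^{- x}
= 1 - \frac{13}{2 e^{\frac{11}{2}}}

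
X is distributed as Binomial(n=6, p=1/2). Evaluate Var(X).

For X ~ Binomial(n=6, p=1/2):
Var(X) = \frac{3}{2}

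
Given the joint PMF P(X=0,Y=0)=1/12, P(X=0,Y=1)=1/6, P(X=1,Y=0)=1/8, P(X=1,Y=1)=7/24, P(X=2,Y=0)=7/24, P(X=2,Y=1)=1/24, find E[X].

First find marginal of X:
P(X=0) = 1/4
P(X=1) = 5/12
P(X=2) = 1/3
E[X] = 0 × 1/4 + 1 × 5/12 + 2 × 1/3 = 13/12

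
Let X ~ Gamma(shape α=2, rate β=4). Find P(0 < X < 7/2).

P(0 < X < 7/2) = ∫_{0}^{7/2} f(x) dx
where f(x) = 16 x e^{- 4 x}
= 1 - \frac{15}{e^{14}}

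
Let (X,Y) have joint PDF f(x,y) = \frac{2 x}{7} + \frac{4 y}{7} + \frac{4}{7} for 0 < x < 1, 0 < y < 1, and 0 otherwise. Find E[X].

E[X] = ∫_0^1 ∫_0^1 x × f(x,y) dy dx
= ∫_0^1 ∫_0^1 x × (\frac{2 x}{7} + \frac{4 y}{7} + \frac{4}{7}) dy dx
= \frac{11}{21}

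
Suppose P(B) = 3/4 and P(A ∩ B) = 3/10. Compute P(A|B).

P(A|B) = P(A ∩ B) / P(B)
= (3/10) / (3/4)
= 2/5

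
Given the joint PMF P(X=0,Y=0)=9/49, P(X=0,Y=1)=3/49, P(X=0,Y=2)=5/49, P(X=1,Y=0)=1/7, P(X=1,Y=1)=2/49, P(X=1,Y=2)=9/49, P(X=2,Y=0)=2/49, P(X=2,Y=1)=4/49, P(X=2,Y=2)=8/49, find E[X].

First find marginal of X:
P(X=0) = 17/49
P(X=1) = 18/49
P(X=2) = 2/7
E[X] = 0 × 17/49 + 1 × 18/49 + 2 × 2/7 = 46/49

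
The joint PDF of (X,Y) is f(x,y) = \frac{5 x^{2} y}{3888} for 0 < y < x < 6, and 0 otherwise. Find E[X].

f_X(x) = ∫_0^x \frac{5 x^{2} y}{3888} dy = \frac{5 x^{4}}{7776}
E[X] = ∫_0^6 x × (\frac{5 x^{4}}{7776}) dx = 5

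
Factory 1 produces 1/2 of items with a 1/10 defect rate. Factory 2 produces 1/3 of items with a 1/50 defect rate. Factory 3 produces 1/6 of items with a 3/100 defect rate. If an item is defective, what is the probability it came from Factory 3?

Using Bayes' theorem:
P(F1) = 1/2, P(D|F1) = 1/10
P(F2) = 1/3, P(D|F2) = 1/50
P(F3) = 1/6, P(D|F3) = 3/100
P(D) = P(D|F1)P(F1) + P(D|F2)P(F2) + P(D|F3)P(F3)
     = \frac{37}{600}
P(F3|D) = P(D|F3)P(F3) / P(D)
= \frac{3}{37}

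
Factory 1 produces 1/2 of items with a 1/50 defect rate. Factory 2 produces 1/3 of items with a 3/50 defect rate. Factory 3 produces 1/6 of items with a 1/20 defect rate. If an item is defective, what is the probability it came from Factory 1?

Using Bayes' theorem:
P(F1) = 1/2, P(D|F1) = 1/50
P(F2) = 1/3, P(D|F2) = 3/50
P(F3) = 1/6, P(D|F3) = 1/20
P(D) = P(D|F1)P(F1) + P(D|F2)P(F2) + P(D|F3)P(F3)
     = \frac{23}{600}
P(F1|D) = P(D|F1)P(F1) / P(D)
= \frac{6}{23}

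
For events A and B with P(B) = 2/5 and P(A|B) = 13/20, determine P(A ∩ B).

By definition, P(A|B) = P(A ∩ B) / P(B)
So P(A ∩ B) = P(A|B) × P(B)
= 13/20 × 2/5
= 13/50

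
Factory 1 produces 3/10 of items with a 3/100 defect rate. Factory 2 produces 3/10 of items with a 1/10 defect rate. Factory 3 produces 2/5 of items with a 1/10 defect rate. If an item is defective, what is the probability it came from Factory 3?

Using Bayes' theorem:
P(F1) = 3/10, P(D|F1) = 3/100
P(F2) = 3/10, P(D|F2) = 1/10
P(F3) = 2/5, P(D|F3) = 1/10
P(D) = P(D|F1)P(F1) + P(D|F2)P(F2) + P(D|F3)P(F3)
     = \frac{79}{1000}
P(F3|D) = P(D|F3)P(F3) / P(D)
= \frac{40}{79}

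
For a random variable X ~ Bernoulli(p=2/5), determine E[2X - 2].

For X ~ Bernoulli(p=2/5):
E[X] = \frac{2}{5}
E[2X - 2] = 2 × E[X] - 2 = - \frac{6}{5}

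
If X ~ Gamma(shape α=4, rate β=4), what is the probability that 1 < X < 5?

P(1 < X < 5) = ∫_{1}^{5} f(x) dx
where f(x) = \frac{128 x^{3} e^{- 4 x}}{3}
= \frac{-4663 + 71 e^{16}}{3 e^{20}}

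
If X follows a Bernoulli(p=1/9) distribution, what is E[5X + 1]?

For X ~ Bernoulli(p=1/9):
E[X] = \frac{1}{9}
E[5X + 1] = 5 × E[X] + 1 = \frac{14}{9}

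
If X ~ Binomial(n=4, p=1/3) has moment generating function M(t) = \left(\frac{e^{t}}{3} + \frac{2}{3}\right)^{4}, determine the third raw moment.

To find E[X^3], compute M^(3)(0):
M^(1)(t) = \frac{4 \left(\frac{e^{t}}{3} + \frac{2}{3}\right)^{3} e^{t}}{3}
M^(2)(t) = \frac{4 \left(\frac{e^{t}}{3} + \frac{2}{3}\right)^{3} e^{t}}{3} + \frac{4 \left(\frac{e^{t}}{3} + \frac{2}{3}\right)^{2} e^{2 t}}{3}
M^(3)(t) = \frac{4 \left(\frac{e^{t}}{3} + \frac{2}{3}\right)^{3} e^{t}}{3} + 4 \left(\frac{e^{t}}{3} + \frac{2}{3}\right)^{2} e^{2 t} + \frac{8 \left(\frac{e^{t}}{3} + \frac{2}{3}\right) e^{3 t}}{9}
M^(3)(0) = \frac{56}{9}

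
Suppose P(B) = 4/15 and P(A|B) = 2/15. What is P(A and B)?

By definition, P(A|B) = P(A ∩ B) / P(B)
So P(A ∩ B) = P(A|B) × P(B)
= 2/15 × 4/15
= 8/225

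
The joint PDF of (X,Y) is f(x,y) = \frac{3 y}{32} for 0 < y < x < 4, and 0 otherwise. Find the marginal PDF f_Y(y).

f_Y(y) = ∫_y^4 \frac{3 y}{32} dx = \frac{3 y \left(4 - y\right)}{32}
for 0 < y < 4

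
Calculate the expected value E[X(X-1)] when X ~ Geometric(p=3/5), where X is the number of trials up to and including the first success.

E[X(X-1)] = E[X² - X] = E[X²] - E[X]
E[X] = \frac{5}{3}
E[X²] = Var(X) + (E[X])² = \frac{10}{9} + (\frac{5}{3})² = \frac{35}{9}
E[X(X-1)] = \frac{35}{9} - \frac{5}{3} = \frac{20}{9}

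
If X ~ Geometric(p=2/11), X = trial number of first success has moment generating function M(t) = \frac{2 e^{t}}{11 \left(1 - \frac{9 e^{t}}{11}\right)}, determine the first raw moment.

To find E[X], compute M^(1)(0):
M^(1)(t) = \frac{2 e^{t}}{11 \left(1 - \frac{9 e^{t}}{11}\right)} + \frac{18 e^{2 t}}{121 \left(1 - \frac{9 e^{t}}{11}\right)^{2}}
M^(1)(0) = \frac{11}{2}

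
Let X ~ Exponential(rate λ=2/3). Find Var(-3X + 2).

For X ~ Exponential(rate λ=2/3):
Var(X) = \frac{9}{4}
Var(-3X + 2) = (-3)² × Var(X) = 9 × \frac{9}{4} = \frac{81}{4}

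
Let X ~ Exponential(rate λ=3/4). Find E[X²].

Using the identity E[X²] = Var(X) + (E[X])²:
E[X] = \frac{4}{3}
Var(X) = \frac{16}{9}
E[X²] = \frac{16}{9} + (\frac{4}{3})²
= \frac{32}{9}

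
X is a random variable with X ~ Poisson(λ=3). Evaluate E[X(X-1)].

E[X(X-1)] = E[X² - X] = E[X²] - E[X]
E[X] = 3
E[X²] = Var(X) + (E[X])² = 3 + (3)² = 12
E[X(X-1)] = 12 - 3 = 9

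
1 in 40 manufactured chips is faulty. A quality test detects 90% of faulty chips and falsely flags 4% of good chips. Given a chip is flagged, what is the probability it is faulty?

Let D = the rare event, + = positive/flagged.
P(D) = 1/40
P(+|D) = 90/100 = 9/10
P(+|D') = 4/100 = 1/25
P(+) = P(+|D)P(D) + P(+|D')P(D')
     = \frac{9}{10} × \frac{1}{40} + \frac{1}{25} × \frac{39}{40}
     = \frac{123}{2000}
P(D|+) = P(+|D)P(D)/P(+) = \frac{15}{41}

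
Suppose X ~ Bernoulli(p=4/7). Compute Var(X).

For X ~ Bernoulli(p=4/7):
Var(X) = \frac{12}{49}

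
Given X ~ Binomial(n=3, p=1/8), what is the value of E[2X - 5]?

For X ~ Binomial(n=3, p=1/8):
E[X] = \frac{3}{8}
E[2X - 5] = 2 × E[X] - 5 = - \frac{17}{4}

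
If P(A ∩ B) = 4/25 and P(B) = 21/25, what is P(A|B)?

P(A|B) = P(A ∩ B) / P(B)
= (4/25) / (21/25)
= 4/21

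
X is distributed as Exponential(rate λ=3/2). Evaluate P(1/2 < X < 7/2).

P(1/2 < X < 7/2) = ∫_{1/2}^{7/2} f(x) dx
where f(x) = \frac{3 e^{- \frac{3 x}{2}}}{2}
= - \frac{1 - e^{\frac{9}{2}}}{e^{\frac{21}{4}}}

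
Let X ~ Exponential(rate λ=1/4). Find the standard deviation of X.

For X ~ Exponential(rate λ=1/4):
Var(X) = 16
SD(X) = √(Var(X)) = √(16) = 4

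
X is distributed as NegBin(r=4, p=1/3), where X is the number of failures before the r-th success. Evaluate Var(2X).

For X ~ NegBin(r=4, p=1/3), where X is the number of failures before the r-th success:
Var(X) = 24
Var(2X) = (2)² × Var(X) = 4 × 24 = 96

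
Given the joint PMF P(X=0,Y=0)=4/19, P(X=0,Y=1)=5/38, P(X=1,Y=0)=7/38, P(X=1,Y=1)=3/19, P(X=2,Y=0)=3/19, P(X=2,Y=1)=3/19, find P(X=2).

P(X=2) = P(X=2,Y=0) + P(X=2,Y=1)
= 3/19 + 3/19
= 6/19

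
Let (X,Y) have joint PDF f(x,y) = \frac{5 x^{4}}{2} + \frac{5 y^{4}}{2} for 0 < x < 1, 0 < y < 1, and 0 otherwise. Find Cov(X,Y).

E[XY] = ∫∫ xy × f(x,y) dx dy = \frac{5}{12}
E[X] = \frac{2}{3}
E[Y] = \frac{2}{3}
Cov(X,Y) = E[XY] - E[X]E[Y] = - \frac{1}{36}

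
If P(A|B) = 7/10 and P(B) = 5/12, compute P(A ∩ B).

By definition, P(A|B) = P(A ∩ B) / P(B)
So P(A ∩ B) = P(A|B) × P(B)
= 7/10 × 5/12
= 7/24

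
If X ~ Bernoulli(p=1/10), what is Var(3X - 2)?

For X ~ Bernoulli(p=1/10):
Var(X) = \frac{9}{100}
Var(3X - 2) = (3)² × Var(X) = 9 × \frac{9}{100} = \frac{81}{100}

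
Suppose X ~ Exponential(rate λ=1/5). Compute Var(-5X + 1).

For X ~ Exponential(rate λ=1/5):
Var(X) = 25
Var(-5X + 1) = (-5)² × Var(X) = 25 × 25 = 625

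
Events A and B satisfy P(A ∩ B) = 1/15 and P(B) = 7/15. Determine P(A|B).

P(A|B) = P(A ∩ B) / P(B)
= (1/15) / (7/15)
= 1/7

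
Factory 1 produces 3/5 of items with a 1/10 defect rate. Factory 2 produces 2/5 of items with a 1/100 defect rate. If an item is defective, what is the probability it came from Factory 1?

Using Bayes' theorem:
P(F1) = 3/5, P(D|F1) = 1/10
P(F2) = 2/5, P(D|F2) = 1/100
P(D) = P(D|F1)P(F1) + P(D|F2)P(F2)
     = \frac{8}{125}
P(F1|D) = P(D|F1)P(F1) / P(D)
= \frac{15}{16}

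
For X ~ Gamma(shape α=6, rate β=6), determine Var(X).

For X ~ Gamma(shape α=6, rate β=6):
Var(X) = \frac{1}{6}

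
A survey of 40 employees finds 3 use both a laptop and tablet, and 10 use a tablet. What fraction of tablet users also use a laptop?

P(A ∩ B) = 3/40
P(B) = 10/40 = 1/4
P(A|B) = P(A ∩ B) / P(B) = (3/40) / (1/4) = 3/10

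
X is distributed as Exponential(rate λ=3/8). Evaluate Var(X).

For X ~ Exponential(rate λ=3/8):
Var(X) = \frac{64}{9}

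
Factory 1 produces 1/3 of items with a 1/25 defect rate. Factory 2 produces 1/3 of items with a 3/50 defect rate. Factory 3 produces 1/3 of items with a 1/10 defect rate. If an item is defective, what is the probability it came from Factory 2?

Using Bayes' theorem:
P(F1) = 1/3, P(D|F1) = 1/25
P(F2) = 1/3, P(D|F2) = 3/50
P(F3) = 1/3, P(D|F3) = 1/10
P(D) = P(D|F1)P(F1) + P(D|F2)P(F2) + P(D|F3)P(F3)
     = \frac{1}{15}
P(F2|D) = P(D|F2)P(F2) / P(D)
= \frac{3}{10}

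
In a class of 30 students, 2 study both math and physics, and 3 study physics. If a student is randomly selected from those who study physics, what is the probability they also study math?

P(A ∩ B) = 2/30 = 1/15
P(B) = 3/30 = 1/10
P(A|B) = P(A ∩ B) / P(B) = (1/15) / (1/10) = 2/3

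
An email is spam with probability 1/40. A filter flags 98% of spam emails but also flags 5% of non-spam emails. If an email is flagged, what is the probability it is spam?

Let D = the rare event, + = positive/flagged.
P(D) = 1/40
P(+|D) = 98/100 = 49/50
P(+|D') = 5/100 = 1/20
P(+) = P(+|D)P(D) + P(+|D')P(D')
     = \frac{49}{50} × \frac{1}{40} + \frac{1}{20} × \frac{39}{40}
     = \frac{293}{4000}
P(D|+) = P(+|D)P(D)/P(+) = \frac{98}{293}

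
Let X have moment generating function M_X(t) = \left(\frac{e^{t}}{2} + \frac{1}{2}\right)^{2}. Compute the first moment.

To find E[X], compute M^(1)(0):
M^(1)(t) = \left(\frac{e^{t}}{2} + \frac{1}{2}\right) e^{t}
M^(1)(0) = 1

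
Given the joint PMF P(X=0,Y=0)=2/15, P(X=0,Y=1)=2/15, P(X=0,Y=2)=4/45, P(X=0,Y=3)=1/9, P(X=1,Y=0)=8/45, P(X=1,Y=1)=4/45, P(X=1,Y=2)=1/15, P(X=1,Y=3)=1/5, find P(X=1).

P(X=1) = P(X=1,Y=0) + P(X=1,Y=1) + P(X=1,Y=2) + P(X=1,Y=3)
= 8/45 + 4/45 + 1/15 + 1/5
= 8/15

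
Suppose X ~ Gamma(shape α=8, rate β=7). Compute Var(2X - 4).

For X ~ Gamma(shape α=8, rate β=7):
Var(X) = \frac{8}{49}
Var(2X - 4) = (2)² × Var(X) = 4 × \frac{8}{49} = \frac{32}{49}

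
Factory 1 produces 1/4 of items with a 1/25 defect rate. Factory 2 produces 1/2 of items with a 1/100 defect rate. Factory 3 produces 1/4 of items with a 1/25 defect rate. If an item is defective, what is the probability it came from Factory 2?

Using Bayes' theorem:
P(F1) = 1/4, P(D|F1) = 1/25
P(F2) = 1/2, P(D|F2) = 1/100
P(F3) = 1/4, P(D|F3) = 1/25
P(D) = P(D|F1)P(F1) + P(D|F2)P(F2) + P(D|F3)P(F3)
     = \frac{1}{40}
P(F2|D) = P(D|F2)P(F2) / P(D)
= \frac{1}{5}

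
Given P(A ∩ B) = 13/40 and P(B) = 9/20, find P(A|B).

P(A|B) = P(A ∩ B) / P(B)
= (13/40) / (9/20)
= 13/18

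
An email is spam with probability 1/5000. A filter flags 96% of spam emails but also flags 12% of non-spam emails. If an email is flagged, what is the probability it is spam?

Let D = the rare event, + = positive/flagged.
P(D) = 1/5000
P(+|D) = 96/100 = 24/25
P(+|D') = 12/100 = 3/25
P(+) = P(+|D)P(D) + P(+|D')P(D')
     = \frac{24}{25} × \frac{1}{5000} + \frac{3}{25} × \frac{4999}{5000}
     = \frac{15021}{125000}
P(D|+) = P(+|D)P(D)/P(+) = \frac{8}{5007}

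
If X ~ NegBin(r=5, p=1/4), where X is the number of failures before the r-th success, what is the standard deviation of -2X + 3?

For X ~ NegBin(r=5, p=1/4), where X is the number of failures before the r-th success:
Var(X) = 60
SD(X) = √(Var(X)) = √(60) = 2 \sqrt{15}
SD(-2X + 3) = |-2| × SD(X) = 2 × 2 \sqrt{15} = 4 \sqrt{15}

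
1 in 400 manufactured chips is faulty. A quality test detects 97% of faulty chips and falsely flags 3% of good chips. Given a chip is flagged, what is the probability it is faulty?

Let D = the rare event, + = positive/flagged.
P(D) = 1/400
P(+|D) = 97/100
P(+|D') = 3/100
P(+) = P(+|D)P(D) + P(+|D')P(D')
     = \frac{97}{100} × \frac{1}{400} + \frac{3}{100} × \frac{399}{400}
     = \frac{647}{20000}
P(D|+) = P(+|D)P(D)/P(+) = \frac{97}{1294}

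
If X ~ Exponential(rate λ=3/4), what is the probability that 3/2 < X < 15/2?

P(3/2 < X < 15/2) = ∫_{3/2}^{15/2} f(x) dx
where f(x) = \frac{3 e^{- \frac{3 x}{4}}}{4}
= - \frac{1 - e^{\frac{9}{2}}}{e^{\frac{45}{8}}}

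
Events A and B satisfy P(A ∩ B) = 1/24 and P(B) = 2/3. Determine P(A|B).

P(A|B) = P(A ∩ B) / P(B)
= (1/24) / (2/3)
= 1/16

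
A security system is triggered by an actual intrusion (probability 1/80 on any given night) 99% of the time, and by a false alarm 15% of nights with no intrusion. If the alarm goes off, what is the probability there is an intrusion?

Let D = the rare event, + = positive/flagged.
P(D) = 1/80
P(+|D) = 99/100
P(+|D') = 15/100 = 3/20
P(+) = P(+|D)P(D) + P(+|D')P(D')
     = \frac{99}{100} × \frac{1}{80} + \frac{3}{20} × \frac{79}{80}
     = \frac{321}{2000}
P(D|+) = P(+|D)P(D)/P(+) = \frac{33}{428}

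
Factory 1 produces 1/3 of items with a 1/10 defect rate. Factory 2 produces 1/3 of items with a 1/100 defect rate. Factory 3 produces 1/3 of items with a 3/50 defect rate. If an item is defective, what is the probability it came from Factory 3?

Using Bayes' theorem:
P(F1) = 1/3, P(D|F1) = 1/10
P(F2) = 1/3, P(D|F2) = 1/100
P(F3) = 1/3, P(D|F3) = 3/50
P(D) = P(D|F1)P(F1) + P(D|F2)P(F2) + P(D|F3)P(F3)
     = \frac{17}{300}
P(F3|D) = P(D|F3)P(F3) / P(D)
= \frac{6}{17}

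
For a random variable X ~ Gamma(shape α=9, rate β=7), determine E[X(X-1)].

E[X(X-1)] = E[X² - X] = E[X²] - E[X]
E[X] = \frac{9}{7}
E[X²] = Var(X) + (E[X])² = \frac{9}{49} + (\frac{9}{7})² = \frac{90}{49}
E[X(X-1)] = \frac{90}{49} - \frac{9}{7} = \frac{27}{49}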